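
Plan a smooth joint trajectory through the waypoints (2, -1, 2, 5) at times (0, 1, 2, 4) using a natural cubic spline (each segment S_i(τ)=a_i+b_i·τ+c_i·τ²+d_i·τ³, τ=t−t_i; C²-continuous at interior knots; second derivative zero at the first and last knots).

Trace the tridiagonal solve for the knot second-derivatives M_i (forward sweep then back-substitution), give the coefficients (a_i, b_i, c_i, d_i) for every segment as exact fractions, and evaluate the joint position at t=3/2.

  seg 0: a=2 b=-213/46 c=0 d=75/46
  seg 1: a=-1 b=6/23 c=225/46 d=-99/46
  seg 2: a=2 b=165/46 c=-36/23 d=6/23
S(3/2) = 31/368

Δ: Δ0=-3, Δ1=3, Δ2=3/2
row 1: diag=4, rhs=36; c'=1/4, d'=9
row 2: denom=6−1·1/4=23/4; d'=(-9−1·9)/(23/4)=-72/23
back: M2=-72/23
back: M1=9−1/4·-72/23=225/23
M: M0=0, M1=225/23, M2=-72/23, M3=0
seg 0: a=2, c=M0/2=0, d=(M1−M0)/(6·1)=75/46, b=Δ0−h0·(2M0+M1)/6=-213/46
seg 1: a=-1, c=M1/2=225/46, d=(M2−M1)/(6·1)=-99/46, b=Δ1−h1·(2M1+M2)/6=6/23
seg 2: a=2, c=M2/2=-36/23, d=(M3−M2)/(6·2)=6/23, b=Δ2−h2·(2M2+M3)/6=165/46
t_q=3/2 → seg 1, τ=1/2; S=-1+6/23·τ+225/46·τ²+-99/46·τ³=31/368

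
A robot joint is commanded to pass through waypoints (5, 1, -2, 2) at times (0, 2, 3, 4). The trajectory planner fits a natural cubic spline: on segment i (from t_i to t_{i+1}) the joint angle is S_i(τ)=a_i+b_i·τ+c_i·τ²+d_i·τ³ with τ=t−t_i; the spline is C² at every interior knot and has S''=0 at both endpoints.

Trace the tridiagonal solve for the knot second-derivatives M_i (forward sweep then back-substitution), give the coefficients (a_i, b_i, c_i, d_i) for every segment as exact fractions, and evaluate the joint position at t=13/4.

  seg 0: a=5 b=-24/23 c=0 d=-11/46
  seg 1: a=1 b=-90/23 c=-33/23 d=54/23
  seg 2: a=-2 b=6/23 c=129/23 d=-43/23
S(13/4) = -2375/1472

Δ: Δ0=-2, Δ1=-3, Δ2=4
row 1: diag=6, rhs=-6; c'=1/6, d'=-1
row 2: denom=4−1·1/6=23/6; d'=(42−1·-1)/(23/6)=258/23
back: M2=258/23
back: M1=-1−1/6·258/23=-66/23
M: M0=0, M1=-66/23, M2=258/23, M3=0
seg 0: a=5, c=M0/2=0, d=(M1−M0)/(6·2)=-11/46, b=Δ0−h0·(2M0+M1)/6=-24/23
seg 1: a=1, c=M1/2=-33/23, d=(M2−M1)/(6·1)=54/23, b=Δ1−h1·(2M1+M2)/6=-90/23
seg 2: a=-2, c=M2/2=129/23, d=(M3−M2)/(6·1)=-43/23, b=Δ2−h2·(2M2+M3)/6=6/23
t_q=13/4 → seg 2, τ=1/4; S=-2+6/23·τ+129/23·τ²+-43/23·τ³=-2375/1472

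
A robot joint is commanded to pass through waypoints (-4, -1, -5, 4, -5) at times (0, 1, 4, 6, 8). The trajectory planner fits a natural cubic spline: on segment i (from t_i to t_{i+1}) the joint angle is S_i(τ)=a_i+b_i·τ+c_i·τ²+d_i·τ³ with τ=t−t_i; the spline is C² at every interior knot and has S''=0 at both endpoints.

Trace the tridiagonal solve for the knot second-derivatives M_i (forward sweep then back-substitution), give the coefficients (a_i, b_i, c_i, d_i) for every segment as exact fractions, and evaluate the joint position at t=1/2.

  seg 0: a=-4 b=3197/804 c=0 d=-785/804
  seg 1: a=-1 b=421/402 c=-785/268 d=1717/2412
  seg 2: a=-5 b=2165/804 c=233/67 d=-4139/3216
  seg 3: a=4 b=233/201 c=-2275/536 d=2275/3216
S(1/2) = -4575/2144

Δ: Δ0=3, Δ1=-4/3, Δ2=9/2, Δ3=-9/2
row 1: diag=8, rhs=-26; c'=3/8, d'=-13/4
row 2: denom=10−3·3/8=71/8; d'=(35−3·-13/4)/(71/8)=358/71
row 3: denom=8−2·16/71=536/71; d'=(-54−2·358/71)/(536/71)=-2275/268
back: M3=-2275/268
back: M2=358/71−16/71·-2275/268=466/67
back: M1=-13/4−3/8·466/67=-785/134
M: M0=0, M1=-785/134, M2=466/67, M3=-2275/268, M4=0
seg 0: a=-4, c=M0/2=0, d=(M1−M0)/(6·1)=-785/804, b=Δ0−h0·(2M0+M1)/6=3197/804
seg 1: a=-1, c=M1/2=-785/268, d=(M2−M1)/(6·3)=1717/2412, b=Δ1−h1·(2M1+M2)/6=421/402
seg 2: a=-5, c=M2/2=233/67, d=(M3−M2)/(6·2)=-4139/3216, b=Δ2−h2·(2M2+M3)/6=2165/804
seg 3: a=4, c=M3/2=-2275/536, d=(M4−M3)/(6·2)=2275/3216, b=Δ3−h3·(2M3+M4)/6=233/201
t_q=1/2 → seg 0, τ=1/2; S=-4+3197/804·τ+0·τ²+-785/804·τ³=-4575/2144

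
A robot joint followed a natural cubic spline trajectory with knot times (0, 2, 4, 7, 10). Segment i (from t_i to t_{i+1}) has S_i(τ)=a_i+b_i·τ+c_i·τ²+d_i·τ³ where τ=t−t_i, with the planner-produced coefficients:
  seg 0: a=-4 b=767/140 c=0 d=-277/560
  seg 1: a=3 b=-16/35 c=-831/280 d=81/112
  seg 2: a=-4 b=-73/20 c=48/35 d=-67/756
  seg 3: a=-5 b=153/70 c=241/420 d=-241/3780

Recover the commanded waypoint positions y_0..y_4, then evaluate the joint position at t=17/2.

y_0 = S_0(0) = a_0 = -4
y_1 = S_1(0) = a_1 = 3
y_2 = S_2(0) = a_2 = -4
y_3 = S_3(0) = a_3 = -5
y_4 = S_3(3) = 5
t_q=17/2 is in segment 3 (τ=3/2); S_3(τ)=-723/1120

y_0=-4 y_1=3 y_2=-4 y_3=-5 y_4=5
S(17/2) = -723/1120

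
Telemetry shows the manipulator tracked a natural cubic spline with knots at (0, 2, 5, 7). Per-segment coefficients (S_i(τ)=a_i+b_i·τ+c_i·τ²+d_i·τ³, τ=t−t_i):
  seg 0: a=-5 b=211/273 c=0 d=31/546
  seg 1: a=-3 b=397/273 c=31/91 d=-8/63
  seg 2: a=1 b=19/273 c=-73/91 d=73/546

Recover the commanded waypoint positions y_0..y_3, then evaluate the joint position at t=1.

y_0 = S_0(0) = a_0 = -5
y_1 = S_1(0) = a_1 = -3
y_2 = S_2(0) = a_2 = 1
y_3 = S_2(2) = -1
t_q=1 is in segment 0 (τ=1); S_0(τ)=-759/182

y_0=-5 y_1=-3 y_2=1 y_3=-1
S(1) = -759/182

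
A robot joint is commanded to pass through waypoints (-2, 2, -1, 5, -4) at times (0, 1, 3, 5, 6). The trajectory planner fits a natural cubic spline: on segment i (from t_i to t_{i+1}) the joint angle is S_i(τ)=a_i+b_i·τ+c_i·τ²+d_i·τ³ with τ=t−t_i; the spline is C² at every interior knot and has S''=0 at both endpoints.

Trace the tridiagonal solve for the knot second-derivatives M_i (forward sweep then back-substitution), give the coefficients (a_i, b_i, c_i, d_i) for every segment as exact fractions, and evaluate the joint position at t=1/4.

  seg 0: a=-2 b=163/30 c=0 d=-43/30
  seg 1: a=2 b=17/15 c=-43/10 d=179/120
  seg 2: a=-1 b=11/6 c=93/20 d=-61/30
  seg 3: a=5 b=-119/30 c=-151/20 d=151/60
S(1/4) = -85/128

Δ: Δ0=4, Δ1=-3/2, Δ2=3, Δ3=-9
row 1: diag=6, rhs=-33; c'=1/3, d'=-11/2
row 2: denom=8−2·1/3=22/3; d'=(27−2·-11/2)/(22/3)=57/11
row 3: denom=6−2·3/11=60/11; d'=(-72−2·57/11)/(60/11)=-151/10
back: M3=-151/10
back: M2=57/11−3/11·-151/10=93/10
back: M1=-11/2−1/3·93/10=-43/5
M: M0=0, M1=-43/5, M2=93/10, M3=-151/10, M4=0
seg 0: a=-2, c=M0/2=0, d=(M1−M0)/(6·1)=-43/30, b=Δ0−h0·(2M0+M1)/6=163/30
seg 1: a=2, c=M1/2=-43/10, d=(M2−M1)/(6·2)=179/120, b=Δ1−h1·(2M1+M2)/6=17/15
seg 2: a=-1, c=M2/2=93/20, d=(M3−M2)/(6·2)=-61/30, b=Δ2−h2·(2M2+M3)/6=11/6
seg 3: a=5, c=M3/2=-151/20, d=(M4−M3)/(6·1)=151/60, b=Δ3−h3·(2M3+M4)/6=-119/30
t_q=1/4 → seg 0, τ=1/4; S=-2+163/30·τ+0·τ²+-43/30·τ³=-85/128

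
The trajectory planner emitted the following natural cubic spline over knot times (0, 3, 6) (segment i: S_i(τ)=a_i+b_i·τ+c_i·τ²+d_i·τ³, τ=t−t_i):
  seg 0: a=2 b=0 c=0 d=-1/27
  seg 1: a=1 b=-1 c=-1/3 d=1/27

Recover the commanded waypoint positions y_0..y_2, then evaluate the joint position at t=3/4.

y_0 = S_0(0) = a_0 = 2
y_1 = S_1(0) = a_1 = 1
y_2 = S_1(3) = -4
t_q=3/4 is in segment 0 (τ=3/4); S_0(τ)=127/64

y_0=2 y_1=1 y_2=-4
S(3/4) = 127/64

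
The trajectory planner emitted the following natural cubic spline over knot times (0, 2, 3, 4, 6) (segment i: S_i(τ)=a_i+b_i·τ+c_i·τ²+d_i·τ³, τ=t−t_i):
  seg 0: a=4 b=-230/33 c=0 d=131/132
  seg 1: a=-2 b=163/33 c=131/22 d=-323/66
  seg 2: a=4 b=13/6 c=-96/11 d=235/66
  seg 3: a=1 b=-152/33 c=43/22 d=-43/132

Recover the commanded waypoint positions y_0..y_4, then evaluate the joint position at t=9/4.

y_0 = S_0(0) = a_0 = 4
y_1 = S_1(0) = a_1 = -2
y_2 = S_2(0) = a_2 = 4
y_3 = S_3(0) = a_3 = 1
y_4 = S_3(2) = -3
t_q=9/4 is in segment 1 (τ=1/4); S_1(τ)=-661/1408

y_0=4 y_1=-2 y_2=4 y_3=1 y_4=-3
S(9/4) = -661/1408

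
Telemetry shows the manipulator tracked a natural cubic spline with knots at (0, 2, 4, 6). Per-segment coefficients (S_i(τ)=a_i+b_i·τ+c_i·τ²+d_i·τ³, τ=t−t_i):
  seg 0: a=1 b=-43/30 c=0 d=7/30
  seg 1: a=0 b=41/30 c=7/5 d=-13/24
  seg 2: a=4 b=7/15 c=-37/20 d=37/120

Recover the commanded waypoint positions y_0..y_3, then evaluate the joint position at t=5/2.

y_0=1 y_1=0 y_2=4 y_3=0
S(5/2) = 309/320

y_0 = S_0(0) = a_0 = 1
y_1 = S_1(0) = a_1 = 0
y_2 = S_2(0) = a_2 = 4
y_3 = S_2(2) = 0
t_q=5/2 is in segment 1 (τ=1/2); S_1(τ)=309/320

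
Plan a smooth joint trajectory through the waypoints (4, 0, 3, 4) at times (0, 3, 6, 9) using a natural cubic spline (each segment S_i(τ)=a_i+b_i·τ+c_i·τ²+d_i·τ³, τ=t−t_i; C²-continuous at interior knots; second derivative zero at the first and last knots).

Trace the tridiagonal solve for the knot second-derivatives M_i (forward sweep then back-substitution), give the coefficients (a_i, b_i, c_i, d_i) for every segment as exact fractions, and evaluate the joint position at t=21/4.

Δ: Δ0=-4/3, Δ1=1, Δ2=1/3
row 1: diag=12, rhs=14; c'=1/4, d'=7/6
row 2: denom=12−3·1/4=45/4; d'=(-4−3·7/6)/(45/4)=-2/3
back: M2=-2/3
back: M1=7/6−1/4·-2/3=4/3
M: M0=0, M1=4/3, M2=-2/3, M3=0
seg 0: a=4, c=M0/2=0, d=(M1−M0)/(6·3)=2/27, b=Δ0−h0·(2M0+M1)/6=-2
seg 1: a=0, c=M1/2=2/3, d=(M2−M1)/(6·3)=-1/9, b=Δ1−h1·(2M1+M2)/6=0
seg 2: a=3, c=M2/2=-1/3, d=(M3−M2)/(6·3)=1/27, b=Δ2−h2·(2M2+M3)/6=1
t_q=21/4 → seg 1, τ=9/4; S=0+0·τ+2/3·τ²+-1/9·τ³=135/64

  seg 0: a=4 b=-2 c=0 d=2/27
  seg 1: a=0 b=0 c=2/3 d=-1/9
  seg 2: a=3 b=1 c=-1/3 d=1/27
S(21/4) = 135/64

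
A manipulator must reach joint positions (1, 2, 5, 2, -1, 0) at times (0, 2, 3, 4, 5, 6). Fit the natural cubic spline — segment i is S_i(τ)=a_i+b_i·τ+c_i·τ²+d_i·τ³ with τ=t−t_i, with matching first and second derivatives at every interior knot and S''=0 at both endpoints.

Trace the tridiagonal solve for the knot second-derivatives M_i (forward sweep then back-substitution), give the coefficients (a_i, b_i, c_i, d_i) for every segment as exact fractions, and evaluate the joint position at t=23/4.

Δ: Δ0=1/2, Δ1=3, Δ2=-3, Δ3=-3, Δ4=1
row 1: diag=6, rhs=15; c'=1/6, d'=5/2
row 2: denom=4−1·1/6=23/6; d'=(-36−1·5/2)/(23/6)=-231/23
row 3: denom=4−1·6/23=86/23; d'=(0−1·-231/23)/(86/23)=231/86
row 4: denom=4−1·23/86=321/86; d'=(24−1·231/86)/(321/86)=611/107
back: M4=611/107
back: M3=231/86−23/86·611/107=124/107
back: M2=-231/23−6/23·124/107=-1107/107
back: M1=5/2−1/6·-1107/107=452/107
M: M0=0, M1=452/107, M2=-1107/107, M3=124/107, M4=611/107, M5=0
seg 0: a=1, c=M0/2=0, d=(M1−M0)/(6·2)=113/321, b=Δ0−h0·(2M0+M1)/6=-583/642
seg 1: a=2, c=M1/2=226/107, d=(M2−M1)/(6·1)=-1559/642, b=Δ1−h1·(2M1+M2)/6=2129/642
seg 2: a=5, c=M2/2=-1107/214, d=(M3−M2)/(6·1)=1231/642, b=Δ2−h2·(2M2+M3)/6=82/321
seg 3: a=2, c=M3/2=62/107, d=(M4−M3)/(6·1)=487/642, b=Δ3−h3·(2M3+M4)/6=-2785/642
seg 4: a=-1, c=M4/2=611/214, d=(M5−M4)/(6·1)=-611/642, b=Δ4−h4·(2M4+M5)/6=-290/321
t_q=23/4 → seg 4, τ=3/4; S=-1+-290/321·τ+611/214·τ²+-611/642·τ³=-6479/13696

  seg 0: a=1 b=-583/642 c=0 d=113/321
  seg 1: a=2 b=2129/642 c=226/107 d=-1559/642
  seg 2: a=5 b=82/321 c=-1107/214 d=1231/642
  seg 3: a=2 b=-2785/642 c=62/107 d=487/642
  seg 4: a=-1 b=-290/321 c=611/214 d=-611/642
S(23/4) = -6479/13696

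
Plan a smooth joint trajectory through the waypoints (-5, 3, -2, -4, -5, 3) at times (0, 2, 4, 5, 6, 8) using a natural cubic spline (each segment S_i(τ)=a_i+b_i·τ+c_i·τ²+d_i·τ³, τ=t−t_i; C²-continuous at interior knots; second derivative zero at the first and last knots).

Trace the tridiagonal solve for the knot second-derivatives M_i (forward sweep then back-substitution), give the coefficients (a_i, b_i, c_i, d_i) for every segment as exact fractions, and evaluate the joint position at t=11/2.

  seg 0: a=-5 b=2807/482 c=0 d=-879/1928
  seg 1: a=3 b=85/241 c=-2637/964 d=631/964
  seg 2: a=-2 b=-659/241 c=1149/964 d=-441/964
  seg 3: a=-4 b=-1661/964 c=-87/482 d=871/964
  seg 4: a=-5 b=151/241 c=2439/964 d=-813/1928
S(11/2) = -36969/7712

Δ: Δ0=4, Δ1=-5/2, Δ2=-2, Δ3=-1, Δ4=4
row 1: diag=8, rhs=-39; c'=1/4, d'=-39/8
row 2: denom=6−2·1/4=11/2; d'=(3−2·-39/8)/(11/2)=51/22
row 3: denom=4−1·2/11=42/11; d'=(6−1·51/22)/(42/11)=27/28
row 4: denom=6−1·11/42=241/42; d'=(30−1·27/28)/(241/42)=2439/482
back: M4=2439/482
back: M3=27/28−11/42·2439/482=-87/241
back: M2=51/22−2/11·-87/241=1149/482
back: M1=-39/8−1/4·1149/482=-2637/482
M: M0=0, M1=-2637/482, M2=1149/482, M3=-87/241, M4=2439/482, M5=0
seg 0: a=-5, c=M0/2=0, d=(M1−M0)/(6·2)=-879/1928, b=Δ0−h0·(2M0+M1)/6=2807/482
seg 1: a=3, c=M1/2=-2637/964, d=(M2−M1)/(6·2)=631/964, b=Δ1−h1·(2M1+M2)/6=85/241
seg 2: a=-2, c=M2/2=1149/964, d=(M3−M2)/(6·1)=-441/964, b=Δ2−h2·(2M2+M3)/6=-659/241
seg 3: a=-4, c=M3/2=-87/482, d=(M4−M3)/(6·1)=871/964, b=Δ3−h3·(2M3+M4)/6=-1661/964
seg 4: a=-5, c=M4/2=2439/964, d=(M5−M4)/(6·2)=-813/1928, b=Δ4−h4·(2M4+M5)/6=151/241
t_q=11/2 → seg 3, τ=1/2; S=-4+-1661/964·τ+-87/482·τ²+871/964·τ³=-36969/7712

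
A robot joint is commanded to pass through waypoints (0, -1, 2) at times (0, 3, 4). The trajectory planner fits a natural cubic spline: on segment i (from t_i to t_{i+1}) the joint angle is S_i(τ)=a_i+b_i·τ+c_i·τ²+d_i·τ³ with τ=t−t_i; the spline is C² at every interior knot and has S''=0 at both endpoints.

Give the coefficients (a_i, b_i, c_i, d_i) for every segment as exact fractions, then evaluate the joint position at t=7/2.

Δ: Δ0=-1/3, Δ1=3
row 1: diag=8, rhs=20; c'=1/8, d'=5/2
back: M1=5/2
M: M0=0, M1=5/2, M2=0
seg 0: a=0, c=M0/2=0, d=(M1−M0)/(6·3)=5/36, b=Δ0−h0·(2M0+M1)/6=-19/12
seg 1: a=-1, c=M1/2=5/4, d=(M2−M1)/(6·1)=-5/12, b=Δ1−h1·(2M1+M2)/6=13/6
t_q=7/2 → seg 1, τ=1/2; S=-1+13/6·τ+5/4·τ²+-5/12·τ³=11/32

  seg 0: a=0 b=-19/12 c=0 d=5/36
  seg 1: a=-1 b=13/6 c=5/4 d=-5/12
S(7/2) = 11/32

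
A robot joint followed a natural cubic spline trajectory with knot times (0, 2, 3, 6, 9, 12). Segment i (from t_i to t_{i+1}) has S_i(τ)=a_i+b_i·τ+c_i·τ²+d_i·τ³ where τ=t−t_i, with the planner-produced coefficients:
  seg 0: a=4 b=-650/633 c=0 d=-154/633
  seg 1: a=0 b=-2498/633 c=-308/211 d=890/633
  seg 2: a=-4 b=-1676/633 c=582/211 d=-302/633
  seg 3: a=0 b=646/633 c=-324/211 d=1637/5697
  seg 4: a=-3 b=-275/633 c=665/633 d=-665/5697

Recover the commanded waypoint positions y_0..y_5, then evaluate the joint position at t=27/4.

y_0=4 y_1=0 y_2=-4 y_3=0 y_4=-3 y_5=2
S(27/4) = 309/13504

y_0 = S_0(0) = a_0 = 4
y_1 = S_1(0) = a_1 = 0
y_2 = S_2(0) = a_2 = -4
y_3 = S_3(0) = a_3 = 0
y_4 = S_4(0) = a_4 = -3
y_5 = S_4(3) = 2
t_q=27/4 is in segment 3 (τ=3/4); S_3(τ)=309/13504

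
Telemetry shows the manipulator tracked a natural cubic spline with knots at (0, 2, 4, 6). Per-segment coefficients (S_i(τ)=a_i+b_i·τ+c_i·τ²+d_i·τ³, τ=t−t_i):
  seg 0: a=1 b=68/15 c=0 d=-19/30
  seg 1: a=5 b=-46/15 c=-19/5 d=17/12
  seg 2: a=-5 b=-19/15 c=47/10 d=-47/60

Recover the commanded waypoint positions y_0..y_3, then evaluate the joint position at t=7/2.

y_0=1 y_1=5 y_2=-5 y_3=5
S(7/2) = -539/160

y_0 = S_0(0) = a_0 = 1
y_1 = S_1(0) = a_1 = 5
y_2 = S_2(0) = a_2 = -5
y_3 = S_2(2) = 5
t_q=7/2 is in segment 1 (τ=3/2); S_1(τ)=-539/160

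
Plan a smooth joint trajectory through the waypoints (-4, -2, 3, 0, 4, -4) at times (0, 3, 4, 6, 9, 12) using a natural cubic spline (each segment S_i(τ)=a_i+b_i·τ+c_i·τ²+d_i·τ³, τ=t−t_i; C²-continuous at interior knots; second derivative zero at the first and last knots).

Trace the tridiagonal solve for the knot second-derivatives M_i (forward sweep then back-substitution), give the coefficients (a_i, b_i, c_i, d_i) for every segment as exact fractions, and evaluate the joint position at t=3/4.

  seg 0: a=-4 b=-4835/3222 c=0 d=6983/28998
  seg 1: a=-2 b=8057/1611 c=6983/3222 d=-2329/1074
  seg 2: a=3 b=9119/3222 c=-6989/1611 d=389/358
  seg 3: a=0 b=-4781/3222 c=3514/1611 d=-12007/28998
  seg 4: a=4 b=683/1611 c=-4979/3222 d=4979/28998
S(3/4) = -115107/22912

Δ: Δ0=2/3, Δ1=5, Δ2=-3/2, Δ3=4/3, Δ4=-8/3
row 1: diag=8, rhs=26; c'=1/8, d'=13/4
row 2: denom=6−1·1/8=47/8; d'=(-39−1·13/4)/(47/8)=-338/47
row 3: denom=10−2·16/47=438/47; d'=(17−2·-338/47)/(438/47)=1475/438
row 4: denom=12−3·47/146=1611/146; d'=(-24−3·1475/438)/(1611/146)=-4979/1611
back: M4=-4979/1611
back: M3=1475/438−47/146·-4979/1611=7028/1611
back: M2=-338/47−16/47·7028/1611=-13978/1611
back: M1=13/4−1/8·-13978/1611=6983/1611
M: M0=0, M1=6983/1611, M2=-13978/1611, M3=7028/1611, M4=-4979/1611, M5=0
seg 0: a=-4, c=M0/2=0, d=(M1−M0)/(6·3)=6983/28998, b=Δ0−h0·(2M0+M1)/6=-4835/3222
seg 1: a=-2, c=M1/2=6983/3222, d=(M2−M1)/(6·1)=-2329/1074, b=Δ1−h1·(2M1+M2)/6=8057/1611
seg 2: a=3, c=M2/2=-6989/1611, d=(M3−M2)/(6·2)=389/358, b=Δ2−h2·(2M2+M3)/6=9119/3222
seg 3: a=0, c=M3/2=3514/1611, d=(M4−M3)/(6·3)=-12007/28998, b=Δ3−h3·(2M3+M4)/6=-4781/3222
seg 4: a=4, c=M4/2=-4979/3222, d=(M5−M4)/(6·3)=4979/28998, b=Δ4−h4·(2M4+M5)/6=683/1611
t_q=3/4 → seg 0, τ=3/4; S=-4+-4835/3222·τ+0·τ²+6983/28998·τ³=-115107/22912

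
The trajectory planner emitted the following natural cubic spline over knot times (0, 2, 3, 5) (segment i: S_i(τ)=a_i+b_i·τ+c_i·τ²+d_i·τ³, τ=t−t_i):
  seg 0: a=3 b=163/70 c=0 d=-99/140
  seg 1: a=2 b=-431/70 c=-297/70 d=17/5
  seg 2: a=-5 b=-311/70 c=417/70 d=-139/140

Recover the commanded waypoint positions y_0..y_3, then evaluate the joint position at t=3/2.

y_0=3 y_1=2 y_2=-5 y_3=2
S(3/2) = 657/160

y_0 = S_0(0) = a_0 = 3
y_1 = S_1(0) = a_1 = 2
y_2 = S_2(0) = a_2 = -5
y_3 = S_2(2) = 2
t_q=3/2 is in segment 0 (τ=3/2); S_0(τ)=657/160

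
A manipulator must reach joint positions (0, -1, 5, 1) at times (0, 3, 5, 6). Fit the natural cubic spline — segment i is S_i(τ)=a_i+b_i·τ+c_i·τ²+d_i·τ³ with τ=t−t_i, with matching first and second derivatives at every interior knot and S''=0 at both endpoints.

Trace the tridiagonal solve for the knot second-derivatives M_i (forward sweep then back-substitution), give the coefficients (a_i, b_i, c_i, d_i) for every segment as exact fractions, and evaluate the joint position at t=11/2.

Δ: Δ0=-1/3, Δ1=3, Δ2=-4
row 1: diag=10, rhs=20; c'=1/5, d'=2
row 2: denom=6−2·1/5=28/5; d'=(-42−2·2)/(28/5)=-115/14
back: M2=-115/14
back: M1=2−1/5·-115/14=51/14
M: M0=0, M1=51/14, M2=-115/14, M3=0
seg 0: a=0, c=M0/2=0, d=(M1−M0)/(6·3)=17/84, b=Δ0−h0·(2M0+M1)/6=-181/84
seg 1: a=-1, c=M1/2=51/28, d=(M2−M1)/(6·2)=-83/84, b=Δ1−h1·(2M1+M2)/6=139/42
seg 2: a=5, c=M2/2=-115/28, d=(M3−M2)/(6·1)=115/84, b=Δ2−h2·(2M2+M3)/6=-53/42
t_q=11/2 → seg 2, τ=1/2; S=5+-53/42·τ+-115/28·τ²+115/84·τ³=787/224

  seg 0: a=0 b=-181/84 c=0 d=17/84
  seg 1: a=-1 b=139/42 c=51/28 d=-83/84
  seg 2: a=5 b=-53/42 c=-115/28 d=115/84
S(11/2) = 787/224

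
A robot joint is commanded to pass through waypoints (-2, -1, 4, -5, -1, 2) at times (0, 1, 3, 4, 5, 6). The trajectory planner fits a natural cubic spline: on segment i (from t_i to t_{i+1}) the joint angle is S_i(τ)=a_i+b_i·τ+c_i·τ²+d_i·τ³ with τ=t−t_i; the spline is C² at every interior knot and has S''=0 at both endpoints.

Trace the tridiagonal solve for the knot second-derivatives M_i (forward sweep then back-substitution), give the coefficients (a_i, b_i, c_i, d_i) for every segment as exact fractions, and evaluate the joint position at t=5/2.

Δ: Δ0=1, Δ1=5/2, Δ2=-9, Δ3=4, Δ4=3
row 1: diag=6, rhs=9; c'=1/3, d'=3/2
row 2: denom=6−2·1/3=16/3; d'=(-69−2·3/2)/(16/3)=-27/2
row 3: denom=4−1·3/16=61/16; d'=(78−1·-27/2)/(61/16)=24
row 4: denom=4−1·16/61=228/61; d'=(-6−1·24)/(228/61)=-305/38
back: M4=-305/38
back: M3=24−16/61·-305/38=496/19
back: M2=-27/2−3/16·496/19=-699/38
back: M1=3/2−1/3·-699/38=145/19
M: M0=0, M1=145/19, M2=-699/38, M3=496/19, M4=-305/38, M5=0
seg 0: a=-2, c=M0/2=0, d=(M1−M0)/(6·1)=145/114, b=Δ0−h0·(2M0+M1)/6=-31/114
seg 1: a=-1, c=M1/2=145/38, d=(M2−M1)/(6·2)=-989/456, b=Δ1−h1·(2M1+M2)/6=202/57
seg 2: a=4, c=M2/2=-699/76, d=(M3−M2)/(6·1)=89/12, b=Δ2−h2·(2M2+M3)/6=-823/114
seg 3: a=-5, c=M3/2=248/19, d=(M4−M3)/(6·1)=-1297/228, b=Δ3−h3·(2M3+M4)/6=-767/228
seg 4: a=-1, c=M4/2=-305/76, d=(M5−M4)/(6·1)=305/228, b=Δ4−h4·(2M4+M5)/6=647/114
t_q=5/2 → seg 1, τ=3/2; S=-1+202/57·τ+145/38·τ²+-989/456·τ³=6787/1216

  seg 0: a=-2 b=-31/114 c=0 d=145/114
  seg 1: a=-1 b=202/57 c=145/38 d=-989/456
  seg 2: a=4 b=-823/114 c=-699/76 d=89/12
  seg 3: a=-5 b=-767/228 c=248/19 d=-1297/228
  seg 4: a=-1 b=647/114 c=-305/76 d=305/228
S(5/2) = 6787/1216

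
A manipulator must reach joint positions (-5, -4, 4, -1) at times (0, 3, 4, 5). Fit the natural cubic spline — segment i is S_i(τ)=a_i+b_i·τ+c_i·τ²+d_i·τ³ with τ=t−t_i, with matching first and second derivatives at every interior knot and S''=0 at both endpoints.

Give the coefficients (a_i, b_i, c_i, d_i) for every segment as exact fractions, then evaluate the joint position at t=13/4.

  seg 0: a=-5 b=-362/93 c=0 d=131/279
  seg 1: a=-4 b=817/93 c=131/31 d=-466/93
  seg 2: a=4 b=205/93 c=-335/31 d=335/93
S(13/4) = -1605/992

Δ: Δ0=1/3, Δ1=8, Δ2=-5
row 1: diag=8, rhs=46; c'=1/8, d'=23/4
row 2: denom=4−1·1/8=31/8; d'=(-78−1·23/4)/(31/8)=-670/31
back: M2=-670/31
back: M1=23/4−1/8·-670/31=262/31
M: M0=0, M1=262/31, M2=-670/31, M3=0
seg 0: a=-5, c=M0/2=0, d=(M1−M0)/(6·3)=131/279, b=Δ0−h0·(2M0+M1)/6=-362/93
seg 1: a=-4, c=M1/2=131/31, d=(M2−M1)/(6·1)=-466/93, b=Δ1−h1·(2M1+M2)/6=817/93
seg 2: a=4, c=M2/2=-335/31, d=(M3−M2)/(6·1)=335/93, b=Δ2−h2·(2M2+M3)/6=205/93
t_q=13/4 → seg 1, τ=1/4; S=-4+817/93·τ+131/31·τ²+-466/93·τ³=-1605/992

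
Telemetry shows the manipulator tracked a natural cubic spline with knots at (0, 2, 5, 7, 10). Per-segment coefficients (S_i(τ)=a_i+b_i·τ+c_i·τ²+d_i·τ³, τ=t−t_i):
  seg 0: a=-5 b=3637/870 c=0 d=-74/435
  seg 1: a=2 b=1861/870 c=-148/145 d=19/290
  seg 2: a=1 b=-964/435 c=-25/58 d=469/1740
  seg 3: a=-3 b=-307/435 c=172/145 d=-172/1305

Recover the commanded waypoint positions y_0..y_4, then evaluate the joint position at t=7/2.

y_0 = S_0(0) = a_0 = -5
y_1 = S_1(0) = a_1 = 2
y_2 = S_2(0) = a_2 = 1
y_3 = S_3(0) = a_3 = -3
y_4 = S_3(3) = 2
t_q=7/2 is in segment 1 (τ=3/2); S_1(τ)=7269/2320

y_0=-5 y_1=2 y_2=1 y_3=-3 y_4=2
S(7/2) = 7269/2320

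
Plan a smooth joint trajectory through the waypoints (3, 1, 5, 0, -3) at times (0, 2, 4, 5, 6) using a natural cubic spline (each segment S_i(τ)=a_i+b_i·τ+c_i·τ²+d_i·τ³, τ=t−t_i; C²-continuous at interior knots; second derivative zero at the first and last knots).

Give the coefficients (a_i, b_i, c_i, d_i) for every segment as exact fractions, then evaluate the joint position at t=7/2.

  seg 0: a=3 b=-71/28 c=0 d=43/112
  seg 1: a=1 b=29/14 c=129/56 d=-131/112
  seg 2: a=5 b=-11/4 c=-33/7 d=69/28
  seg 3: a=0 b=-67/14 c=75/28 d=-25/28
S(7/2) = 4787/896

Δ: Δ0=-1, Δ1=2, Δ2=-5, Δ3=-3
row 1: diag=8, rhs=18; c'=1/4, d'=9/4
row 2: denom=6−2·1/4=11/2; d'=(-42−2·9/4)/(11/2)=-93/11
row 3: denom=4−1·2/11=42/11; d'=(12−1·-93/11)/(42/11)=75/14
back: M3=75/14
back: M2=-93/11−2/11·75/14=-66/7
back: M1=9/4−1/4·-66/7=129/28
M: M0=0, M1=129/28, M2=-66/7, M3=75/14, M4=0
seg 0: a=3, c=M0/2=0, d=(M1−M0)/(6·2)=43/112, b=Δ0−h0·(2M0+M1)/6=-71/28
seg 1: a=1, c=M1/2=129/56, d=(M2−M1)/(6·2)=-131/112, b=Δ1−h1·(2M1+M2)/6=29/14
seg 2: a=5, c=M2/2=-33/7, d=(M3−M2)/(6·1)=69/28, b=Δ2−h2·(2M2+M3)/6=-11/4
seg 3: a=0, c=M3/2=75/28, d=(M4−M3)/(6·1)=-25/28, b=Δ3−h3·(2M3+M4)/6=-67/14
t_q=7/2 → seg 1, τ=3/2; S=1+29/14·τ+129/56·τ²+-131/112·τ³=4787/896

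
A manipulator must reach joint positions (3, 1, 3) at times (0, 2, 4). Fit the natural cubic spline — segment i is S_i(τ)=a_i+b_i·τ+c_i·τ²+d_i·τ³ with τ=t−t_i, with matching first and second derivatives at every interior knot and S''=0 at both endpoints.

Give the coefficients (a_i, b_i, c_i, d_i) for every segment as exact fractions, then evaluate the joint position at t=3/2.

  seg 0: a=3 b=-3/2 c=0 d=1/8
  seg 1: a=1 b=0 c=3/4 d=-1/8
S(3/2) = 75/64

Δ: Δ0=-1, Δ1=1
row 1: diag=8, rhs=12; c'=1/4, d'=3/2
back: M1=3/2
M: M0=0, M1=3/2, M2=0
seg 0: a=3, c=M0/2=0, d=(M1−M0)/(6·2)=1/8, b=Δ0−h0·(2M0+M1)/6=-3/2
seg 1: a=1, c=M1/2=3/4, d=(M2−M1)/(6·2)=-1/8, b=Δ1−h1·(2M1+M2)/6=0
t_q=3/2 → seg 0, τ=3/2; S=3+-3/2·τ+0·τ²+1/8·τ³=75/64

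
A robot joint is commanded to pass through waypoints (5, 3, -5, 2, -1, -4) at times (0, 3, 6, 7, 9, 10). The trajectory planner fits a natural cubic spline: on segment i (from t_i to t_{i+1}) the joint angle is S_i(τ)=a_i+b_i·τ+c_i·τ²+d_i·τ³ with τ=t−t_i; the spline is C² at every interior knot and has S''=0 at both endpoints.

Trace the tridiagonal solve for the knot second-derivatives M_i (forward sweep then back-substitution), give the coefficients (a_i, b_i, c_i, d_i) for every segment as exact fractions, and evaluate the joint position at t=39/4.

  seg 0: a=5 b=727/678 c=0 d=-131/678
  seg 1: a=3 b=-1405/339 c=-393/226 d=1513/2034
  seg 2: a=-5 b=3733/678 c=560/113 d=-2347/678
  seg 3: a=2 b=1706/339 c=-1227/226 d=2933/2712
  seg 4: a=-1 b=-2513/678 c=479/452 d=-479/1356
S(39/4) = -96411/28928

Δ: Δ0=-2/3, Δ1=-8/3, Δ2=7, Δ3=-3/2, Δ4=-3
row 1: diag=12, rhs=-12; c'=1/4, d'=-1
row 2: denom=8−3·1/4=29/4; d'=(58−3·-1)/(29/4)=244/29
row 3: denom=6−1·4/29=170/29; d'=(-51−1·244/29)/(170/29)=-1723/170
row 4: denom=6−2·29/85=452/85; d'=(-9−2·-1723/170)/(452/85)=479/226
back: M4=479/226
back: M3=-1723/170−29/85·479/226=-1227/113
back: M2=244/29−4/29·-1227/113=1120/113
back: M1=-1−1/4·1120/113=-393/113
M: M0=0, M1=-393/113, M2=1120/113, M3=-1227/113, M4=479/226, M5=0
seg 0: a=5, c=M0/2=0, d=(M1−M0)/(6·3)=-131/678, b=Δ0−h0·(2M0+M1)/6=727/678
seg 1: a=3, c=M1/2=-393/226, d=(M2−M1)/(6·3)=1513/2034, b=Δ1−h1·(2M1+M2)/6=-1405/339
seg 2: a=-5, c=M2/2=560/113, d=(M3−M2)/(6·1)=-2347/678, b=Δ2−h2·(2M2+M3)/6=3733/678
seg 3: a=2, c=M3/2=-1227/226, d=(M4−M3)/(6·2)=2933/2712, b=Δ3−h3·(2M3+M4)/6=1706/339
seg 4: a=-1, c=M4/2=479/452, d=(M5−M4)/(6·1)=-479/1356, b=Δ4−h4·(2M4+M5)/6=-2513/678
t_q=39/4 → seg 4, τ=3/4; S=-1+-2513/678·τ+479/452·τ²+-479/1356·τ³=-96411/28928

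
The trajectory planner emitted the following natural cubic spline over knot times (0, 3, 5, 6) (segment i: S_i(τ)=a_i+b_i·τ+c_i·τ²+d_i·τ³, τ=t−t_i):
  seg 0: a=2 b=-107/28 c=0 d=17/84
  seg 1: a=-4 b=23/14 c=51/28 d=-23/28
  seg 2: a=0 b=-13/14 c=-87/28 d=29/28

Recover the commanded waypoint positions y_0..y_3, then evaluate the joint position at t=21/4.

y_0 = S_0(0) = a_0 = 2
y_1 = S_1(0) = a_1 = -4
y_2 = S_2(0) = a_2 = 0
y_3 = S_2(1) = -3
t_q=21/4 is in segment 2 (τ=1/4); S_2(τ)=-105/256

y_0=2 y_1=-4 y_2=0 y_3=-3
S(21/4) = -105/256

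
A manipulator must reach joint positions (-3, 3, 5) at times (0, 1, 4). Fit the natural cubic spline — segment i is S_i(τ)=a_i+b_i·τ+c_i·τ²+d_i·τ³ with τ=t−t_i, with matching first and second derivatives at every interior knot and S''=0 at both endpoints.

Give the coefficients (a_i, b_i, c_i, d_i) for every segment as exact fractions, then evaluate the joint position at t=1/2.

  seg 0: a=-3 b=20/3 c=0 d=-2/3
  seg 1: a=3 b=14/3 c=-2 d=2/9
S(1/2) = 1/4

Δ: Δ0=6, Δ1=2/3
row 1: diag=8, rhs=-32; c'=3/8, d'=-4
back: M1=-4
M: M0=0, M1=-4, M2=0
seg 0: a=-3, c=M0/2=0, d=(M1−M0)/(6·1)=-2/3, b=Δ0−h0·(2M0+M1)/6=20/3
seg 1: a=3, c=M1/2=-2, d=(M2−M1)/(6·3)=2/9, b=Δ1−h1·(2M1+M2)/6=14/3
t_q=1/2 → seg 0, τ=1/2; S=-3+20/3·τ+0·τ²+-2/3·τ³=1/4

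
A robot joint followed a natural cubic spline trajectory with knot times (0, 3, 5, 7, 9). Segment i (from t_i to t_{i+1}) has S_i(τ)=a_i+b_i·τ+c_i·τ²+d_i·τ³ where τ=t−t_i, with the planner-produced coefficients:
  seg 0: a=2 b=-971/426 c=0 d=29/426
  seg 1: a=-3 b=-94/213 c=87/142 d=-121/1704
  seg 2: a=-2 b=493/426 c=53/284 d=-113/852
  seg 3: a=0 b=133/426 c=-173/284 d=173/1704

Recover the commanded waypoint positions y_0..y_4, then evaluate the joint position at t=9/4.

y_0 = S_0(0) = a_0 = 2
y_1 = S_1(0) = a_1 = -3
y_2 = S_2(0) = a_2 = -2
y_3 = S_3(0) = a_3 = 0
y_4 = S_3(2) = -1
t_q=9/4 is in segment 0 (τ=9/4); S_0(τ)=-21385/9088

y_0=2 y_1=-3 y_2=-2 y_3=0 y_4=-1
S(9/4) = -21385/9088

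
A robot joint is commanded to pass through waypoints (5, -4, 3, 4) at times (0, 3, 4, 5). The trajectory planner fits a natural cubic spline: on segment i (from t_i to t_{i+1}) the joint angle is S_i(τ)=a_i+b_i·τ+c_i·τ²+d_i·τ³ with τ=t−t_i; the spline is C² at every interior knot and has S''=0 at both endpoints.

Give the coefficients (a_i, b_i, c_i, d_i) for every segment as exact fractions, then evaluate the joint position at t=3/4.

Δ: Δ0=-3, Δ1=7, Δ2=1
row 1: diag=8, rhs=60; c'=1/8, d'=15/2
row 2: denom=4−1·1/8=31/8; d'=(-36−1·15/2)/(31/8)=-348/31
back: M2=-348/31
back: M1=15/2−1/8·-348/31=276/31
M: M0=0, M1=276/31, M2=-348/31, M3=0
seg 0: a=5, c=M0/2=0, d=(M1−M0)/(6·3)=46/93, b=Δ0−h0·(2M0+M1)/6=-231/31
seg 1: a=-4, c=M1/2=138/31, d=(M2−M1)/(6·1)=-104/31, b=Δ1−h1·(2M1+M2)/6=183/31
seg 2: a=3, c=M2/2=-174/31, d=(M3−M2)/(6·1)=58/31, b=Δ2−h2·(2M2+M3)/6=147/31
t_q=3/4 → seg 0, τ=3/4; S=5+-231/31·τ+0·τ²+46/93·τ³=-377/992

  seg 0: a=5 b=-231/31 c=0 d=46/93
  seg 1: a=-4 b=183/31 c=138/31 d=-104/31
  seg 2: a=3 b=147/31 c=-174/31 d=58/31
S(3/4) = -377/992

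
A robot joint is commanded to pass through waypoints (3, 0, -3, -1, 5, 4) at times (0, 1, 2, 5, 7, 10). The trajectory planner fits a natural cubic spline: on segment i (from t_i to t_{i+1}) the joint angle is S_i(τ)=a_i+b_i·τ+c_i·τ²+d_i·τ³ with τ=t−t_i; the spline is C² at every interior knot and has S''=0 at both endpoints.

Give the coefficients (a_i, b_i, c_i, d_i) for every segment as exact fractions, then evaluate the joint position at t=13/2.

Δ: Δ0=-3, Δ1=-3, Δ2=2/3, Δ3=3, Δ4=-1/3
row 1: diag=4, rhs=0; c'=1/4, d'=0
row 2: denom=8−1·1/4=31/4; d'=(22−1·0)/(31/4)=88/31
row 3: denom=10−3·12/31=274/31; d'=(14−3·88/31)/(274/31)=85/137
row 4: denom=10−2·31/137=1308/137; d'=(-20−2·85/137)/(1308/137)=-485/218
back: M4=-485/218
back: M3=85/137−31/137·-485/218=245/218
back: M2=88/31−12/31·245/218=262/109
back: M1=0−1/4·262/109=-131/218
M: M0=0, M1=-131/218, M2=262/109, M3=245/218, M4=-485/218, M5=0
seg 0: a=3, c=M0/2=0, d=(M1−M0)/(6·1)=-131/1308, b=Δ0−h0·(2M0+M1)/6=-3793/1308
seg 1: a=0, c=M1/2=-131/436, d=(M2−M1)/(6·1)=655/1308, b=Δ1−h1·(2M1+M2)/6=-2093/654
seg 2: a=-3, c=M2/2=131/109, d=(M3−M2)/(6·3)=-31/436, b=Δ2−h2·(2M2+M3)/6=-3007/1308
seg 3: a=-1, c=M3/2=245/436, d=(M4−M3)/(6·2)=-365/1308, b=Δ3−h3·(2M3+M4)/6=1957/654
seg 4: a=5, c=M4/2=-485/436, d=(M5−M4)/(6·3)=485/3924, b=Δ4−h4·(2M4+M5)/6=1237/654
t_q=13/2 → seg 3, τ=3/2; S=-1+1957/654·τ+245/436·τ²+-365/1308·τ³=13293/3488

  seg 0: a=3 b=-3793/1308 c=0 d=-131/1308
  seg 1: a=0 b=-2093/654 c=-131/436 d=655/1308
  seg 2: a=-3 b=-3007/1308 c=131/109 d=-31/436
  seg 3: a=-1 b=1957/654 c=245/436 d=-365/1308
  seg 4: a=5 b=1237/654 c=-485/436 d=485/3924
S(13/2) = 13293/3488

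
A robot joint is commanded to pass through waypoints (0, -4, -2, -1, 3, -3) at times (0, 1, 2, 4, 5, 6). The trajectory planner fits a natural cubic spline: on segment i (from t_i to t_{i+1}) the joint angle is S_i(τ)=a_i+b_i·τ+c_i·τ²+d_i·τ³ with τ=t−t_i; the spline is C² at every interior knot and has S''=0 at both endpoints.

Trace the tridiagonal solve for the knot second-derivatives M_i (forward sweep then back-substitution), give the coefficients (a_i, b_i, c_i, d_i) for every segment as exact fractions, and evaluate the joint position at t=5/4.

Δ: Δ0=-4, Δ1=2, Δ2=1/2, Δ3=4, Δ4=-6
row 1: diag=4, rhs=36; c'=1/4, d'=9
row 2: denom=6−1·1/4=23/4; d'=(-9−1·9)/(23/4)=-72/23
row 3: denom=6−2·8/23=122/23; d'=(21−2·-72/23)/(122/23)=627/122
row 4: denom=4−1·23/122=465/122; d'=(-60−1·627/122)/(465/122)=-2649/155
back: M4=-2649/155
back: M3=627/122−23/122·-2649/155=1296/155
back: M2=-72/23−8/23·1296/155=-936/155
back: M1=9−1/4·-936/155=1629/155
M: M0=0, M1=1629/155, M2=-936/155, M3=1296/155, M4=-2649/155, M5=0
seg 0: a=0, c=M0/2=0, d=(M1−M0)/(6·1)=543/310, b=Δ0−h0·(2M0+M1)/6=-1783/310
seg 1: a=-4, c=M1/2=1629/310, d=(M2−M1)/(6·1)=-171/62, b=Δ1−h1·(2M1+M2)/6=-77/155
seg 2: a=-2, c=M2/2=-468/155, d=(M3−M2)/(6·2)=6/5, b=Δ2−h2·(2M2+M3)/6=539/310
seg 3: a=-1, c=M3/2=648/155, d=(M4−M3)/(6·1)=-263/62, b=Δ3−h3·(2M3+M4)/6=1259/310
seg 4: a=3, c=M4/2=-2649/310, d=(M5−M4)/(6·1)=883/310, b=Δ4−h4·(2M4+M5)/6=-47/155
t_q=5/4 → seg 1, τ=1/4; S=-4+-77/155·τ+1629/310·τ²+-171/62·τ³=-76163/19840

  seg 0: a=0 b=-1783/310 c=0 d=543/310
  seg 1: a=-4 b=-77/155 c=1629/310 d=-171/62
  seg 2: a=-2 b=539/310 c=-468/155 d=6/5
  seg 3: a=-1 b=1259/310 c=648/155 d=-263/62
  seg 4: a=3 b=-47/155 c=-2649/310 d=883/310
S(5/4) = -76163/19840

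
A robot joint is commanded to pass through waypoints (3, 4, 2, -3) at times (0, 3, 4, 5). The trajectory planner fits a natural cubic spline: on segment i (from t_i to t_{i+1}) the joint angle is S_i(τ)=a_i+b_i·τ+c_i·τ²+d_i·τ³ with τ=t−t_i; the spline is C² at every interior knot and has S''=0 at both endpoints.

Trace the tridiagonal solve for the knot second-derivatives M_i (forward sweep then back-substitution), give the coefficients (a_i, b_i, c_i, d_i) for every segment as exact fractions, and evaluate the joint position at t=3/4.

Δ: Δ0=1/3, Δ1=-2, Δ2=-5
row 1: diag=8, rhs=-14; c'=1/8, d'=-7/4
row 2: denom=4−1·1/8=31/8; d'=(-18−1·-7/4)/(31/8)=-130/31
back: M2=-130/31
back: M1=-7/4−1/8·-130/31=-38/31
M: M0=0, M1=-38/31, M2=-130/31, M3=0
seg 0: a=3, c=M0/2=0, d=(M1−M0)/(6·3)=-19/279, b=Δ0−h0·(2M0+M1)/6=88/93
seg 1: a=4, c=M1/2=-19/31, d=(M2−M1)/(6·1)=-46/93, b=Δ1−h1·(2M1+M2)/6=-83/93
seg 2: a=2, c=M2/2=-65/31, d=(M3−M2)/(6·1)=65/93, b=Δ2−h2·(2M2+M3)/6=-335/93
t_q=3/4 → seg 0, τ=3/4; S=3+88/93·τ+0·τ²+-19/279·τ³=7303/1984

  seg 0: a=3 b=88/93 c=0 d=-19/279
  seg 1: a=4 b=-83/93 c=-19/31 d=-46/93
  seg 2: a=2 b=-335/93 c=-65/31 d=65/93
S(3/4) = 7303/1984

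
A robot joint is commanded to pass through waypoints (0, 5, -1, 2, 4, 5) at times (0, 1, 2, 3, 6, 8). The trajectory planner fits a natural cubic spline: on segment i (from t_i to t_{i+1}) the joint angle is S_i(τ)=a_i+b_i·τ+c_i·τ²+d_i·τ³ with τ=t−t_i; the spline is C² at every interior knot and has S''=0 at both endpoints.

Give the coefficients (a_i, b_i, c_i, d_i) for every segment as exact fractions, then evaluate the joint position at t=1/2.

  seg 0: a=0 b=10561/1230 c=0 d=-4411/1230
  seg 1: a=5 b=-1336/615 c=-4411/410 d=1705/246
  seg 2: a=-1 b=-3563/1230 c=2057/205 d=-5089/1230
  seg 3: a=2 b=2927/615 c=-195/82 d=1247/3690
  seg 4: a=4 b=-473/1230 c=136/205 d=-68/615
S(1/2) = 12611/3280

Δ: Δ0=5, Δ1=-6, Δ2=3, Δ3=2/3, Δ4=1/2
row 1: diag=4, rhs=-66; c'=1/4, d'=-33/2
row 2: denom=4−1·1/4=15/4; d'=(54−1·-33/2)/(15/4)=94/5
row 3: denom=8−1·4/15=116/15; d'=(-14−1·94/5)/(116/15)=-123/29
row 4: denom=10−3·45/116=1025/116; d'=(-1−3·-123/29)/(1025/116)=272/205
back: M4=272/205
back: M3=-123/29−45/116·272/205=-195/41
back: M2=94/5−4/15·-195/41=4114/205
back: M1=-33/2−1/4·4114/205=-4411/205
M: M0=0, M1=-4411/205, M2=4114/205, M3=-195/41, M4=272/205, M5=0
seg 0: a=0, c=M0/2=0, d=(M1−M0)/(6·1)=-4411/1230, b=Δ0−h0·(2M0+M1)/6=10561/1230
seg 1: a=5, c=M1/2=-4411/410, d=(M2−M1)/(6·1)=1705/246, b=Δ1−h1·(2M1+M2)/6=-1336/615
seg 2: a=-1, c=M2/2=2057/205, d=(M3−M2)/(6·1)=-5089/1230, b=Δ2−h2·(2M2+M3)/6=-3563/1230
seg 3: a=2, c=M3/2=-195/82, d=(M4−M3)/(6·3)=1247/3690, b=Δ3−h3·(2M3+M4)/6=2927/615
seg 4: a=4, c=M4/2=136/205, d=(M5−M4)/(6·2)=-68/615, b=Δ4−h4·(2M4+M5)/6=-473/1230
t_q=1/2 → seg 0, τ=1/2; S=0+10561/1230·τ+0·τ²+-4411/1230·τ³=12611/3280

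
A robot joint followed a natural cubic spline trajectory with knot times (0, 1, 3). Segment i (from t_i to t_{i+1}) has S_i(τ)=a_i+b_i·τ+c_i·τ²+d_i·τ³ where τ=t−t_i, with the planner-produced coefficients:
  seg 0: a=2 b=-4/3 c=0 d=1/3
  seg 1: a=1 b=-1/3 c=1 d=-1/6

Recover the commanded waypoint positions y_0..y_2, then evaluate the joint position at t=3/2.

y_0 = S_0(0) = a_0 = 2
y_1 = S_1(0) = a_1 = 1
y_2 = S_1(2) = 3
t_q=3/2 is in segment 1 (τ=1/2); S_1(τ)=17/16

y_0=2 y_1=1 y_2=3
S(3/2) = 17/16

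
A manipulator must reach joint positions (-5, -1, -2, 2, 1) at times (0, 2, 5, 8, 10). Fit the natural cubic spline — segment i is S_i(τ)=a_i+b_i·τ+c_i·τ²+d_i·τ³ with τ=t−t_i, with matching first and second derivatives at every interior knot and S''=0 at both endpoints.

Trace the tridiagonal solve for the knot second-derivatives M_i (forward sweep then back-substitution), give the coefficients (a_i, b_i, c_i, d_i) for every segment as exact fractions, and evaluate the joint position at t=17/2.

Δ: Δ0=2, Δ1=-1/3, Δ2=4/3, Δ3=-1/2
row 1: diag=10, rhs=-14; c'=3/10, d'=-7/5
row 2: denom=12−3·3/10=111/10; d'=(10−3·-7/5)/(111/10)=142/111
row 3: denom=10−3·10/37=340/37; d'=(-11−3·142/111)/(340/37)=-549/340
back: M3=-549/340
back: M2=142/111−10/37·-549/340=175/102
back: M1=-7/5−3/10·175/102=-651/340
M: M0=0, M1=-651/340, M2=175/102, M3=-549/340, M4=0
seg 0: a=-5, c=M0/2=0, d=(M1−M0)/(6·2)=-217/1360, b=Δ0−h0·(2M0+M1)/6=897/340
seg 1: a=-1, c=M1/2=-651/680, d=(M2−M1)/(6·3)=3703/18360, b=Δ1−h1·(2M1+M2)/6=123/170
seg 2: a=-2, c=M2/2=175/204, d=(M3−M2)/(6·3)=-3397/18360, b=Δ2−h2·(2M2+M3)/6=17/40
seg 3: a=2, c=M3/2=-549/680, d=(M4−M3)/(6·2)=183/1360, b=Δ3−h3·(2M3+M4)/6=49/85
t_q=17/2 → seg 3, τ=1/2; S=2+49/85·τ+-549/680·τ²+183/1360·τ³=22883/10880

  seg 0: a=-5 b=897/340 c=0 d=-217/1360
  seg 1: a=-1 b=123/170 c=-651/680 d=3703/18360
  seg 2: a=-2 b=17/40 c=175/204 d=-3397/18360
  seg 3: a=2 b=49/85 c=-549/680 d=183/1360
S(17/2) = 22883/10880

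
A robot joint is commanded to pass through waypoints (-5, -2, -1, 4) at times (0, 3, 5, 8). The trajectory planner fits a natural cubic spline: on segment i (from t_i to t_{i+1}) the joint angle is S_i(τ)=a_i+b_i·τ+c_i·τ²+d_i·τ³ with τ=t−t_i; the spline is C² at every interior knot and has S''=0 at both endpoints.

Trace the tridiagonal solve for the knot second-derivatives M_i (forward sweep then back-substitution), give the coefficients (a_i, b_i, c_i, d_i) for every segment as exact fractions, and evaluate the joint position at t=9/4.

  seg 0: a=-5 b=59/48 c=0 d=-11/432
  seg 1: a=-2 b=13/24 c=-11/48 d=5/48
  seg 2: a=-1 b=7/8 c=19/48 d=-19/432
S(9/4) = -2585/1024

Δ: Δ0=1, Δ1=1/2, Δ2=5/3
row 1: diag=10, rhs=-3; c'=1/5, d'=-3/10
row 2: denom=10−2·1/5=48/5; d'=(7−2·-3/10)/(48/5)=19/24
back: M2=19/24
back: M1=-3/10−1/5·19/24=-11/24
M: M0=0, M1=-11/24, M2=19/24, M3=0
seg 0: a=-5, c=M0/2=0, d=(M1−M0)/(6·3)=-11/432, b=Δ0−h0·(2M0+M1)/6=59/48
seg 1: a=-2, c=M1/2=-11/48, d=(M2−M1)/(6·2)=5/48, b=Δ1−h1·(2M1+M2)/6=13/24
seg 2: a=-1, c=M2/2=19/48, d=(M3−M2)/(6·3)=-19/432, b=Δ2−h2·(2M2+M3)/6=7/8
t_q=9/4 → seg 0, τ=9/4; S=-5+59/48·τ+0·τ²+-11/432·τ³=-2585/1024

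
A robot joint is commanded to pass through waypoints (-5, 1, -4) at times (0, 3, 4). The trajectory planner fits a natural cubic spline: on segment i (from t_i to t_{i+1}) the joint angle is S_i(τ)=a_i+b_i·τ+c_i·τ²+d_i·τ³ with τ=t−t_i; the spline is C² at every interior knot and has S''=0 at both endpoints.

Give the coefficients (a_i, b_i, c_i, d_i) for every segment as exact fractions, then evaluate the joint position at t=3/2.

  seg 0: a=-5 b=37/8 c=0 d=-7/24
  seg 1: a=1 b=-13/4 c=-21/8 d=7/8
S(3/2) = 61/64

Δ: Δ0=2, Δ1=-5
row 1: diag=8, rhs=-42; c'=1/8, d'=-21/4
back: M1=-21/4
M: M0=0, M1=-21/4, M2=0
seg 0: a=-5, c=M0/2=0, d=(M1−M0)/(6·3)=-7/24, b=Δ0−h0·(2M0+M1)/6=37/8
seg 1: a=1, c=M1/2=-21/8, d=(M2−M1)/(6·1)=7/8, b=Δ1−h1·(2M1+M2)/6=-13/4
t_q=3/2 → seg 0, τ=3/2; S=-5+37/8·τ+0·τ²+-7/24·τ³=61/64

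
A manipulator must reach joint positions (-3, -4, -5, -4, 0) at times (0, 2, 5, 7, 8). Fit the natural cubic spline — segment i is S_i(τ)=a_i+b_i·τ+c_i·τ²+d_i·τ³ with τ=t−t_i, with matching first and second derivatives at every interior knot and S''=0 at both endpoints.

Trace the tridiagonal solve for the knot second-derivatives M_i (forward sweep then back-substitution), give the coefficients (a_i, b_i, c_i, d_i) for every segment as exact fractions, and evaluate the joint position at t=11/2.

Δ: Δ0=-1/2, Δ1=-1/3, Δ2=1/2, Δ3=4
row 1: diag=10, rhs=1; c'=3/10, d'=1/10
row 2: denom=10−3·3/10=91/10; d'=(5−3·1/10)/(91/10)=47/91
row 3: denom=6−2·20/91=506/91; d'=(21−2·47/91)/(506/91)=79/22
back: M3=79/22
back: M2=47/91−20/91·79/22=-3/11
back: M1=1/10−3/10·-3/11=2/11
M: M0=0, M1=2/11, M2=-3/11, M3=79/22, M4=0
seg 0: a=-3, c=M0/2=0, d=(M1−M0)/(6·2)=1/66, b=Δ0−h0·(2M0+M1)/6=-37/66
seg 1: a=-4, c=M1/2=1/11, d=(M2−M1)/(6·3)=-5/198, b=Δ1−h1·(2M1+M2)/6=-25/66
seg 2: a=-5, c=M2/2=-3/22, d=(M3−M2)/(6·2)=85/264, b=Δ2−h2·(2M2+M3)/6=-17/33
seg 3: a=-4, c=M3/2=79/44, d=(M4−M3)/(6·1)=-79/132, b=Δ3−h3·(2M3+M4)/6=185/66
t_q=11/2 → seg 2, τ=1/2; S=-5+-17/33·τ+-3/22·τ²+85/264·τ³=-3697/704

  seg 0: a=-3 b=-37/66 c=0 d=1/66
  seg 1: a=-4 b=-25/66 c=1/11 d=-5/198
  seg 2: a=-5 b=-17/33 c=-3/22 d=85/264
  seg 3: a=-4 b=185/66 c=79/44 d=-79/132
S(11/2) = -3697/704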